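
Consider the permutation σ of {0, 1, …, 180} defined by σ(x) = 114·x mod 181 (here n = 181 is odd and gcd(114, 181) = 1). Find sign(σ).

Trace 29: π^k(29) = [29, 48, 42, 82, 117, 125, 132] for k=0..6.
The orbit structure of x ↦ 114x mod 181: 13 orbits of sizes [15, 15, 15, 15, 15, 15, 15, 15, 15, 15, 15, 15, 1].
With 13 cycles on 181 points, sign = (−1)^{181−13} = +1.
The Jacobi symbol (114|181) = +1 (Zolotarev) agrees.

+1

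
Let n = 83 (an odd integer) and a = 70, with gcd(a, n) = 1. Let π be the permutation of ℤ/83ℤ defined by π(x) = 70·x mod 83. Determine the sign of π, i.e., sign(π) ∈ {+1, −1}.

+1

Orbit of 44 under x↦70x: [44, 9, 49, 27, 64, 81, 26]… (length divides ord_83(70)).
π_70 has 3 disjoint cycles with lengths [41, 41, 1] on {0,…,82}.
With 3 cycles on 83 points, sign = (−1)^{83−3} = +1.
Via Zolotarev, sign(π_{70}) = (70|83) = +1.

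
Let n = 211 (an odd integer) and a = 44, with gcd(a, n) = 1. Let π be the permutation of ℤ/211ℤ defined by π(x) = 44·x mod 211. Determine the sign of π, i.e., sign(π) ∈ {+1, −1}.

+1

Trace 16: π^k(16) = [16, 71, 170, 95, 171, 139, 208] for k=0..6.
π_44 has 3 disjoint cycles with lengths [105, 105, 1] on {0,…,210}.
n − c = 211 − 3 = 208; sign = (−1)^208 = +1.
Check: (44/211) = +1 by Zolotarev.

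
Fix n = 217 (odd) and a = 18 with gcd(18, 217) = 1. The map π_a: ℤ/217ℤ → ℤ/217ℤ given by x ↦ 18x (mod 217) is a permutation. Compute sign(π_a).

Orbit of 8 under x↦18x: [8, 144, 205, 1, 18, 107, 190]… (length divides ord_217(18)).
The orbit structure of x ↦ 18x mod 217: 17 orbits of sizes [15, 15, 15, 15, 15, 15, 15, 15, 15, 15, 15, 15, 15, 15, 3, 3, 1].
n − c = 217 − 17 = 200; sign = (−1)^200 = +1.
Check: (18/217) = +1 by Zolotarev.

+1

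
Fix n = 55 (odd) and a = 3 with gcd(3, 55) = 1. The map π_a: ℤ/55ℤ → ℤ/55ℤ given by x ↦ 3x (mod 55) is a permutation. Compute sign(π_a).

Trace 23: π^k(23) = [23, 14, 42, 16, 48, 34, 47] for k=0..6.
Cycle lengths of π_3 on ℤ/55ℤ: [20, 20, 5, 5, 4, 1]; 6 cycles in total.
55 − 6 = 49 transpositions; sign(π) = (−1)^49 = -1.
The Jacobi symbol (3|55) = -1 (Zolotarev) agrees.

-1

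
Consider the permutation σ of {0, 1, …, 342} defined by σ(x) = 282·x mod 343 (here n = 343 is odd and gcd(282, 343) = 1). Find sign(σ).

+1

Orbit of 120 under x↦282x: [120, 226, 277, 253, 2, 221, 239]… (length divides ord_343(282)).
Cycle lengths of π_282 on ℤ/343ℤ: [147, 147, 21, 21, 3, 3, 1]; 7 cycles in total.
sign(π) = (−1)^{n − #cycles} = (−1)^{343−7} = (−1)^336 = +1.
The Jacobi symbol (282|343) = +1 (Zolotarev) agrees.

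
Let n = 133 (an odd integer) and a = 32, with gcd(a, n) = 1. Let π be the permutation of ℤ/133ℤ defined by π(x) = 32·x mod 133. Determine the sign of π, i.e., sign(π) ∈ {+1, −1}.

-1

Trace 25: π^k(25) = [25, 2, 64, 53, 100, 8, 123] for k=0..6.
Decompose π into cycles: lengths [18, 18, 18, 18, 18, 18, 18, 3, 3, 1] (10 cycles, including the fixed point 0).
Σ(ℓ_i−1) = 133−10 = 123; sign = (−1)^123 = -1.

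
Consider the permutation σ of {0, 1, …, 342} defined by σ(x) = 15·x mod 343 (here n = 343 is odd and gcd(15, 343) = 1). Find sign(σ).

+1

Orbit of 309 under x↦15x: [309, 176, 239, 155, 267, 232, 50]… (length divides ord_343(15)).
Cycle lengths of π_15 on ℤ/343ℤ: [49, 49, 49, 49, 49, 49, 7, 7, 7, 7, 7, 7, 1, 1, 1, 1, 1, 1, 1]; 19 cycles in total.
343 − 19 = 324 transpositions; sign(π) = (−1)^324 = +1.
Zolotarev: (15|343) = +1, matching the cycle-count sign.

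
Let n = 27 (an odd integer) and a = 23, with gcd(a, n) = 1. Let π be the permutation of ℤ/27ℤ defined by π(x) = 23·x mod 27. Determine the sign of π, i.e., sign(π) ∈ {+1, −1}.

Trace 7: π^k(7) = [7, 26, 4, 11, 10, 14, 25] for k=0..6.
π_23 has 4 disjoint cycles with lengths [18, 6, 2, 1] on {0,…,26}.
Σ(ℓ_i−1) = 27−4 = 23; sign = (−1)^23 = -1.

-1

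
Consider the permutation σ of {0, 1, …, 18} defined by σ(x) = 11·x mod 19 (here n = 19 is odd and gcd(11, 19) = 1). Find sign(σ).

Start at x=7: 7 → 1 → 11 → 7 (one orbit).
π_11 has 7 disjoint cycles with lengths [3, 3, 3, 3, 3, 3, 1] on {0,…,18}.
19 − 7 = 12 transpositions; sign(π) = (−1)^12 = +1.

+1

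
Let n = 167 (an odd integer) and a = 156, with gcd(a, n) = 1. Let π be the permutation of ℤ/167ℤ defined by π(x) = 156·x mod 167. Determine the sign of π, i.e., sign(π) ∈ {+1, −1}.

Trace 22: π^k(22) = [22, 92, 157, 110, 126, 117, 49] for k=0..6.
π_156 has 2 disjoint cycles with lengths [166, 1] on {0,…,166}.
n − c = 167 − 2 = 165; sign = (−1)^165 = -1.
Zolotarev: (156|167) = -1, matching the cycle-count sign.

-1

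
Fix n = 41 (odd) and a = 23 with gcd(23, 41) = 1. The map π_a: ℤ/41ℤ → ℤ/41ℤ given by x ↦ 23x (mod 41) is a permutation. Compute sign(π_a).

+1

Trace 16: π^k(16) = [16, 40, 18, 4, 10, 25, 1] for k=0..6.
Cycle type of π: 10×4 + 1; total 5 cycles.
41 − 5 = 36 transpositions; sign(π) = (−1)^36 = +1.
Zolotarev: (23|41) = +1, matching the cycle-count sign.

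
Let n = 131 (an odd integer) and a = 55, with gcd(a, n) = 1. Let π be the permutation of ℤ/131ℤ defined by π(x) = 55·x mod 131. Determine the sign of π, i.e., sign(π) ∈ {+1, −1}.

+1

Start at x=89: 89 → 48 → 20 → 52 → 109 → 100 → 129 → … (one orbit).
π_55 has 3 disjoint cycles with lengths [65, 65, 1] on {0,…,130}.
131 − 3 = 128 transpositions; sign(π) = (−1)^128 = +1.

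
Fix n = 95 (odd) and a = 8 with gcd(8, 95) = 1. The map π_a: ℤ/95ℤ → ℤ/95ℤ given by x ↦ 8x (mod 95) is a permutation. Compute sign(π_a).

Trace 88: π^k(88) = [88, 39, 27, 26, 18, 49, 12] for k=0..6.
Cycle lengths of π_8 on ℤ/95ℤ: [12, 12, 12, 12, 12, 12, 6, 6, 6, 4, 1]; 11 cycles in total.
n − c = 95 − 11 = 84; sign = (−1)^84 = +1.

+1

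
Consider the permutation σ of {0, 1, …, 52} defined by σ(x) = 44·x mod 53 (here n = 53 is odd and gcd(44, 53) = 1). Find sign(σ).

+1

Orbit of 28 under x↦44x: [28, 13, 42, 46, 10, 16, 15]… (length divides ord_53(44)).
Cycle lengths of π_44 on ℤ/53ℤ: [13, 13, 13, 13, 1]; 5 cycles in total.
53 − 5 = 48 transpositions; sign(π) = (−1)^48 = +1.
Via Zolotarev, sign(π_{44}) = (44|53) = +1.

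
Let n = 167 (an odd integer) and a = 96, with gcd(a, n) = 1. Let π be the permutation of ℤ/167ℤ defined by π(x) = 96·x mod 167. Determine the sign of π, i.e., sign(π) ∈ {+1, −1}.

+1

Orbit of 121 under x↦96x: [121, 93, 77, 44, 49, 28, 16]… (length divides ord_167(96)).
Cycle type of π: 83×2 + 1; total 3 cycles.
n − c = 167 − 3 = 164; sign = (−1)^164 = +1.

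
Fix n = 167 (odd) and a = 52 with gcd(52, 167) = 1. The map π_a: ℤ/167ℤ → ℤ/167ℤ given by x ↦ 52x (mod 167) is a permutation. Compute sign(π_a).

Start at x=101: 101 → 75 → 59 → 62 → 51 → 147 → 129 → … (one orbit).
Cycle lengths of π_52 on ℤ/167ℤ: [166, 1]; 2 cycles in total.
167 − 2 = 165 transpositions; sign(π) = (−1)^165 = -1.

-1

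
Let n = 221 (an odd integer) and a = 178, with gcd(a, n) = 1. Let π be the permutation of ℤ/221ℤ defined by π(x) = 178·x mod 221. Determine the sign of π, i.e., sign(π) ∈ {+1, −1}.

Trace 196: π^k(196) = [196, 191, 185, 1, 178, 81, 53] for k=0..6.
Cycle type of π: 24×8 + 8×2 + 3×4 + 1; total 15 cycles.
221 − 15 = 206 transpositions; sign(π) = (−1)^206 = +1.
Via Zolotarev, sign(π_{178}) = (178|221) = +1.

+1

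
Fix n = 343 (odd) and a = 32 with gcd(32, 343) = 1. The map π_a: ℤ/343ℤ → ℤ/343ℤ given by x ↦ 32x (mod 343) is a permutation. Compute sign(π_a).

+1

Start at x=156: 156 → 190 → 249 → 79 → 127 → 291 → 51 → … (one orbit).
Cycle type of π: 147×2 + 21×2 + 3×2 + 1; total 7 cycles.
7 cycles on 343: each ℓ→(−1)^(ℓ−1), product (−1)^336 = +1.
Via Zolotarev, sign(π_{32}) = (32|343) = +1.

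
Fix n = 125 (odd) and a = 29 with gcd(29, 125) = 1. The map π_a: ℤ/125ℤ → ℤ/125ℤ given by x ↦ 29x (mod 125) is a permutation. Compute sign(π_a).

Trace 89: π^k(89) = [89, 81, 99, 121, 9, 11, 69] for k=0..6.
π_29 has 7 disjoint cycles with lengths [50, 50, 10, 10, 2, 2, 1] on {0,…,124}.
With 7 cycles on 125 points, sign = (−1)^{125−7} = +1.

+1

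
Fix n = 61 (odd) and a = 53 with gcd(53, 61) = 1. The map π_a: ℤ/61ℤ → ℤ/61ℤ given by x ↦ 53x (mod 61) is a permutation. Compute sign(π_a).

-1

Trace 33: π^k(33) = [33, 41, 38, 1, 53, 3, 37] for k=0..6.
Cycle type of π: 20×3 + 1; total 4 cycles.
61 − 4 = 57 transpositions; sign(π) = (−1)^57 = -1.
Zolotarev: (53|61) = -1, matching the cycle-count sign.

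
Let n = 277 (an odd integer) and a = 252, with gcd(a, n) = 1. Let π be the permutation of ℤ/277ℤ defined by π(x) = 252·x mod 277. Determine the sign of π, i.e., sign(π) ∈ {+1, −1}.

+1

Trace 238: π^k(238) = [238, 144, 1, 252, 71, 164, 55] for k=0..6.
Cycle type of π: 69×4 + 1; total 5 cycles.
5 cycles on 277: each ℓ→(−1)^(ℓ−1), product (−1)^272 = +1.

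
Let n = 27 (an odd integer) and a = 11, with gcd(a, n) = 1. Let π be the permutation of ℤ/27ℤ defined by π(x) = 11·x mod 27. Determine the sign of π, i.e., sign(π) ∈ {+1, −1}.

Orbit of 7 under x↦11x: [7, 23, 10, 2, 22, 26, 16]… (length divides ord_27(11)).
Decompose π into cycles: lengths [18, 6, 2, 1] (4 cycles, including the fixed point 0).
Σ(ℓ_i−1) = 27−4 = 23; sign = (−1)^23 = -1.
(11|27)_J = -1 (Zolotarev's lemma cross-check).

-1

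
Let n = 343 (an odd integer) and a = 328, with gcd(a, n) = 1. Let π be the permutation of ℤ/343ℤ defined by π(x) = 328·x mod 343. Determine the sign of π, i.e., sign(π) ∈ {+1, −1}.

Start at x=55: 55 → 204 → 27 → 281 → 244 → 113 → 20 → … (one orbit).
10 cycles of lengths [98, 98, 98, 14, 14, 14, 2, 2, 2, 1].
n − c = 343 − 10 = 333; sign = (−1)^333 = -1.
Via Zolotarev, sign(π_{328}) = (328|343) = -1.

-1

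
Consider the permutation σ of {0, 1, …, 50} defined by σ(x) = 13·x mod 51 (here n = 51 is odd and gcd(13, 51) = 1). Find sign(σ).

Start at x=13: 13 → 16 → 4 → 1 → 13 (one orbit).
15 cycles of lengths [4, 4, 4, 4, 4, 4, 4, 4, 4, 4, 4, 4, 1, 1, 1].
15 cycles on 51: each ℓ→(−1)^(ℓ−1), product (−1)^36 = +1.

+1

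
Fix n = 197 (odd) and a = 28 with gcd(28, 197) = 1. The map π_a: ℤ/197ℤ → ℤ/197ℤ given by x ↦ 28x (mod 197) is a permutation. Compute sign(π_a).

Orbit of 88 under x↦28x: [88, 100, 42, 191, 29, 24, 81]… (length divides ord_197(28)).
π_28 has 5 disjoint cycles with lengths [49, 49, 49, 49, 1] on {0,…,196}.
Σ(ℓ_i−1) = 197−5 = 192; sign = (−1)^192 = +1.
Via Zolotarev, sign(π_{28}) = (28|197) = +1.

+1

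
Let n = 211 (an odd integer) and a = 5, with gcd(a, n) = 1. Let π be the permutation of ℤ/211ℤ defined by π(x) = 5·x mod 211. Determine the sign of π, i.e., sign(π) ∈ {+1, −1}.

Orbit of 114 under x↦5x: [114, 148, 107, 113, 143, 82, 199]… (length divides ord_211(5)).
Cycle type of π: 35×6 + 1; total 7 cycles.
7 cycles on 211: each ℓ→(−1)^(ℓ−1), product (−1)^204 = +1.
Via Zolotarev, sign(π_{5}) = (5|211) = +1.

+1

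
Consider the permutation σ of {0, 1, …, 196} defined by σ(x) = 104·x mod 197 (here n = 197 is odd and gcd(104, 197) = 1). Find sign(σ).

Orbit of 178 under x↦104x: [178, 191, 164, 114, 36, 1, 104]… (length divides ord_197(104)).
Decompose π into cycles: lengths [7, 7, 7, 7, 7, 7, 7, 7, 7, 7, 7, 7, 7, 7, 7, 7, 7, 7, 7, 7, 7, 7, 7, 7, 7, 7, 7, 7, 1] (29 cycles, including the fixed point 0).
197 − 29 = 168 transpositions; sign(π) = (−1)^168 = +1.
Via Zolotarev, sign(π_{104}) = (104|197) = +1.

+1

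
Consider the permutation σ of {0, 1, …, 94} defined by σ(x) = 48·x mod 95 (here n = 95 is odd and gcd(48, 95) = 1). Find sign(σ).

Trace 11: π^k(11) = [11, 53, 74, 37, 66, 33, 64] for k=0..6.
The orbit structure of x ↦ 48x mod 95: 5 orbits of sizes [36, 36, 18, 4, 1].
95 − 5 = 90 transpositions; sign(π) = (−1)^90 = +1.
Via Zolotarev, sign(π_{48}) = (48|95) = +1.

+1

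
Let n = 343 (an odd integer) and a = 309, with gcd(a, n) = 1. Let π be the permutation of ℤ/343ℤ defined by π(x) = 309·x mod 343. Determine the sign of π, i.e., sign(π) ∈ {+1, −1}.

+1

Orbit of 211 under x↦309x: [211, 29, 43, 253, 316, 232, 1]… (length divides ord_343(309)).
Decompose π into cycles: lengths [49, 49, 49, 49, 49, 49, 7, 7, 7, 7, 7, 7, 1, 1, 1, 1, 1, 1, 1] (19 cycles, including the fixed point 0).
sign(π) = (−1)^{n − #cycles} = (−1)^{343−19} = (−1)^324 = +1.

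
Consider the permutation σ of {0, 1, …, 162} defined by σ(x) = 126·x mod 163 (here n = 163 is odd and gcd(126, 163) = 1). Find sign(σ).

+1

Orbit of 77 under x↦126x: [77, 85, 115, 146, 140, 36, 135]… (length divides ord_163(126)).
7 cycles of lengths [27, 27, 27, 27, 27, 27, 1].
7 cycles on 163: each ℓ→(−1)^(ℓ−1), product (−1)^156 = +1.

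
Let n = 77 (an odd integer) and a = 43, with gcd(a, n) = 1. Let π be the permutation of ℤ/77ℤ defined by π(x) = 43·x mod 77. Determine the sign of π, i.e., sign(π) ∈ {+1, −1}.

Trace 1: π^k(1) = [1, 43] for k=0..1.
42 cycles of lengths [2, 2, 2, 2, 2, 2, 2, 2, 2, 2, 2, 2, 2, 2, 2, 2, 2, 2, 2, 2, 2, 2, 2, 2, 2, 2, 2, 2, 2, 2, 2, 2, 2, 2, 2, 1, 1, 1, 1, 1, 1, 1].
Σ(ℓ_i−1) = 77−42 = 35; sign = (−1)^35 = -1.
Check: (43/77) = -1 by Zolotarev.

-1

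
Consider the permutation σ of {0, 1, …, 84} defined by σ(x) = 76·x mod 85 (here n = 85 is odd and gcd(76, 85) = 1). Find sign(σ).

Orbit of 66 under x↦76x: [66, 1, 76, 81, 36, 16, 26]… (length divides ord_85(76)).
Decompose π into cycles: lengths [8, 8, 8, 8, 8, 8, 8, 8, 8, 8, 1, 1, 1, 1, 1] (15 cycles, including the fixed point 0).
Σ(ℓ_i−1) = 85−15 = 70; sign = (−1)^70 = +1.

+1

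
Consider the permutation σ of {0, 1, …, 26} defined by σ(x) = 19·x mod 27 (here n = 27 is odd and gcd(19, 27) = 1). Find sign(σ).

Start at x=10: 10 → 1 → 19 → 10 (one orbit).
π_19 has 15 disjoint cycles with lengths [3, 3, 3, 3, 3, 3, 1, 1, 1, 1, 1, 1, 1, 1, 1] on {0,…,26}.
Σ(ℓ_i−1) = 27−15 = 12; sign = (−1)^12 = +1.
The Jacobi symbol (19|27) = +1 (Zolotarev) agrees.

+1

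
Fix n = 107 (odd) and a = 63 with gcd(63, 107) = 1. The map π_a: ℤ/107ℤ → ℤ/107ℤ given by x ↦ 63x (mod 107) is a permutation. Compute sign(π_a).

Orbit of 64 under x↦63x: [64, 73, 105, 88, 87, 24, 14]… (length divides ord_107(63)).
The orbit structure of x ↦ 63x mod 107: 2 orbits of sizes [106, 1].
With 2 cycles on 107 points, sign = (−1)^{107−2} = -1.
Zolotarev: (63|107) = -1, matching the cycle-count sign.

-1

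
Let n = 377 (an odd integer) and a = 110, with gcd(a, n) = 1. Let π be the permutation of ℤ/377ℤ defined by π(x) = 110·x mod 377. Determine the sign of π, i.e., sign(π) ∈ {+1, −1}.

Orbit of 306 under x↦110x: [306, 107, 83, 82, 349, 313, 123]… (length divides ord_377(110)).
The orbit structure of x ↦ 110x mod 377: 10 orbits of sizes [84, 84, 84, 84, 12, 7, 7, 7, 7, 1].
n − c = 377 − 10 = 367; sign = (−1)^367 = -1.

-1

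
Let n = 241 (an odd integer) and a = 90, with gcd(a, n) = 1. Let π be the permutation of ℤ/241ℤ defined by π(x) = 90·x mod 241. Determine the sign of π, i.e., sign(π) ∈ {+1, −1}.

+1

Orbit of 96 under x↦90x: [96, 205, 134, 10, 177, 24, 232]… (length divides ord_241(90)).
5 cycles of lengths [60, 60, 60, 60, 1].
241 − 5 = 236 transpositions; sign(π) = (−1)^236 = +1.
The Jacobi symbol (90|241) = +1 (Zolotarev) agrees.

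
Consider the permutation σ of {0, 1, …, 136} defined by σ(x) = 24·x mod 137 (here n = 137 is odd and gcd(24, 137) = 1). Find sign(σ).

-1

Trace 76: π^k(76) = [76, 43, 73, 108, 126, 10, 103] for k=0..6.
Decompose π into cycles: lengths [136, 1] (2 cycles, including the fixed point 0).
With 2 cycles on 137 points, sign = (−1)^{137−2} = -1.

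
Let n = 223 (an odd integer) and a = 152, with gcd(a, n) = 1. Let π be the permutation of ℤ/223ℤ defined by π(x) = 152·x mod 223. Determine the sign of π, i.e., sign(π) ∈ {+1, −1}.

Trace 82: π^k(82) = [82, 199, 143, 105, 127, 126, 197] for k=0..6.
The orbit structure of x ↦ 152x mod 223: 3 orbits of sizes [111, 111, 1].
n − c = 223 − 3 = 220; sign = (−1)^220 = +1.
(152|223)_J = +1 (Zolotarev's lemma cross-check).

+1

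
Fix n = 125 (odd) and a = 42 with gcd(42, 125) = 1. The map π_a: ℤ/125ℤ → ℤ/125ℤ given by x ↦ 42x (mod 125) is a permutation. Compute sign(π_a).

Orbit of 116 under x↦42x: [116, 122, 124, 83, 111, 37, 54]… (length divides ord_125(42)).
The orbit structure of x ↦ 42x mod 125: 4 orbits of sizes [100, 20, 4, 1].
125 − 4 = 121 transpositions; sign(π) = (−1)^121 = -1.
The Jacobi symbol (42|125) = -1 (Zolotarev) agrees.

-1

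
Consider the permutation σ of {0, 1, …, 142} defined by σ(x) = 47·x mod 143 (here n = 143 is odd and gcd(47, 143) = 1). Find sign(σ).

-1

Start at x=34: 34 → 25 → 31 → 27 → 125 → 12 → 135 → … (one orbit).
Decompose π into cycles: lengths [20, 20, 20, 20, 20, 20, 5, 5, 4, 4, 4, 1] (12 cycles, including the fixed point 0).
12 cycles on 143: each ℓ→(−1)^(ℓ−1), product (−1)^131 = -1.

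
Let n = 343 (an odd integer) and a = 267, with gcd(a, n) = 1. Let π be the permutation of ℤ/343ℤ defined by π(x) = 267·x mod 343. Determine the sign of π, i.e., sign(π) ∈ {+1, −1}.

Trace 36: π^k(36) = [36, 8, 78, 246, 169, 190, 309] for k=0..6.
The orbit structure of x ↦ 267x mod 343: 19 orbits of sizes [49, 49, 49, 49, 49, 49, 7, 7, 7, 7, 7, 7, 1, 1, 1, 1, 1, 1, 1].
With 19 cycles on 343 points, sign = (−1)^{343−19} = +1.

+1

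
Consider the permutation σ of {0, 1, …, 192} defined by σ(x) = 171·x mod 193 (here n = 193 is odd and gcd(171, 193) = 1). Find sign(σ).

Trace 108: π^k(108) = [108, 133, 162, 103, 50, 58, 75] for k=0..6.
The orbit structure of x ↦ 171x mod 193: 2 orbits of sizes [192, 1].
193 − 2 = 191 transpositions; sign(π) = (−1)^191 = -1.

-1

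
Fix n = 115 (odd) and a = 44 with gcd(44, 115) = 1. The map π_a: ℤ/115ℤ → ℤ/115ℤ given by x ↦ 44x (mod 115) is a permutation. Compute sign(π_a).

Orbit of 96 under x↦44x: [96, 84, 16, 14, 41, 79, 26]… (length divides ord_115(44)).
Decompose π into cycles: lengths [22, 22, 22, 22, 22, 2, 2, 1] (8 cycles, including the fixed point 0).
8 cycles on 115: each ℓ→(−1)^(ℓ−1), product (−1)^107 = -1.

-1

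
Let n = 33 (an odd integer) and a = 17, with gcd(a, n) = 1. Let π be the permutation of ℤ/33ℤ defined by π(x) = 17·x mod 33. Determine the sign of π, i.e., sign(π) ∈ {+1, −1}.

+1

Orbit of 4 under x↦17x: [4, 2, 1, 17, 25, 29, 31]… (length divides ord_33(17)).
Cycle type of π: 10×3 + 2 + 1; total 5 cycles.
n − c = 33 − 5 = 28; sign = (−1)^28 = +1.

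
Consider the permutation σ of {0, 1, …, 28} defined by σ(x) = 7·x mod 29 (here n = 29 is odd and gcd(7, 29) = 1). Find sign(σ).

Start at x=23: 23 → 16 → 25 → 1 → 7 → 20 → 24 → 23 (one orbit).
Decompose π into cycles: lengths [7, 7, 7, 7, 1] (5 cycles, including the fixed point 0).
n − c = 29 − 5 = 24; sign = (−1)^24 = +1.

+1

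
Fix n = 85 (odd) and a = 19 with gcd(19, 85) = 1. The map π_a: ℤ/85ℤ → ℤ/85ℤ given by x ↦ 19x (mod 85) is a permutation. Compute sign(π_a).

Start at x=49: 49 → 81 → 9 → 1 → 19 → 21 → 59 → … (one orbit).
Decompose π into cycles: lengths [8, 8, 8, 8, 8, 8, 8, 8, 8, 8, 2, 2, 1] (13 cycles, including the fixed point 0).
Σ(ℓ_i−1) = 85−13 = 72; sign = (−1)^72 = +1.

+1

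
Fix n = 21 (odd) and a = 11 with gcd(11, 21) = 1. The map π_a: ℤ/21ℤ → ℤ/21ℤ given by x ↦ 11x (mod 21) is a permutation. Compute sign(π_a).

Trace 2: π^k(2) = [2, 1, 11, 16, 8, 4] for k=0..5.
Cycle type of π: 6×2 + 3×2 + 2 + 1; total 6 cycles.
6 cycles on 21: each ℓ→(−1)^(ℓ−1), product (−1)^15 = -1.
The Jacobi symbol (11|21) = -1 (Zolotarev) agrees.

-1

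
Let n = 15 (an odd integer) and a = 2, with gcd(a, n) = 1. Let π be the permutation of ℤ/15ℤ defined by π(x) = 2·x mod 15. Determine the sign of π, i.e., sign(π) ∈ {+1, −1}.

Trace 2: π^k(2) = [2, 4, 8, 1] for k=0..3.
π_2 has 5 disjoint cycles with lengths [4, 4, 4, 2, 1] on {0,…,14}.
15 − 5 = 10 transpositions; sign(π) = (−1)^10 = +1.
Check: (2/15) = +1 by Zolotarev.

+1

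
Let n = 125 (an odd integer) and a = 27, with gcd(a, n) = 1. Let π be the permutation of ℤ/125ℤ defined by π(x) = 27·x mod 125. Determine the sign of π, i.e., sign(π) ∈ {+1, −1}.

Trace 84: π^k(84) = [84, 18, 111, 122, 44, 63, 76] for k=0..6.
Cycle lengths of π_27 on ℤ/125ℤ: [100, 20, 4, 1]; 4 cycles in total.
125 − 4 = 121 transpositions; sign(π) = (−1)^121 = -1.

-1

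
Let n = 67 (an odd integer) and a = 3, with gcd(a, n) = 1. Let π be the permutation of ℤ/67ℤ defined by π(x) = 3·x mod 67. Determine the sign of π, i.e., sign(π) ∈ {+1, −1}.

Orbit of 25 under x↦3x: [25, 8, 24, 5, 15, 45, 1]… (length divides ord_67(3)).
Decompose π into cycles: lengths [22, 22, 22, 1] (4 cycles, including the fixed point 0).
n − c = 67 − 4 = 63; sign = (−1)^63 = -1.

-1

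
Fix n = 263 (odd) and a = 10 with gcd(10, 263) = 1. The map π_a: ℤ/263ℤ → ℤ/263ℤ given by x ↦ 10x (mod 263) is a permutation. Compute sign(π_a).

Orbit of 114 under x↦10x: [114, 88, 91, 121, 158, 2, 20]… (length divides ord_263(10)).
2 cycles of lengths [262, 1].
263 − 2 = 261 transpositions; sign(π) = (−1)^261 = -1.

-1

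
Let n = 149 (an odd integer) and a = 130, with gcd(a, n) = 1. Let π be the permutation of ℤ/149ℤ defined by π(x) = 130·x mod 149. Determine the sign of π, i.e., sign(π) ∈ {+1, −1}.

Trace 107: π^k(107) = [107, 53, 36, 61, 33, 118, 142] for k=0..6.
π_130 has 3 disjoint cycles with lengths [74, 74, 1] on {0,…,148}.
n − c = 149 − 3 = 146; sign = (−1)^146 = +1.
(130|149)_J = +1 (Zolotarev's lemma cross-check).

+1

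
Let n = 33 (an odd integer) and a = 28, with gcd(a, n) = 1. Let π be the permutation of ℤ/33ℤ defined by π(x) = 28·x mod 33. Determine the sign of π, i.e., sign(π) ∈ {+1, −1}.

-1

Orbit of 19 under x↦28x: [19, 4, 13, 1, 28, 25, 7]… (length divides ord_33(28)).
6 cycles of lengths [10, 10, 10, 1, 1, 1].
sign(π) = (−1)^{n − #cycles} = (−1)^{33−6} = (−1)^27 = -1.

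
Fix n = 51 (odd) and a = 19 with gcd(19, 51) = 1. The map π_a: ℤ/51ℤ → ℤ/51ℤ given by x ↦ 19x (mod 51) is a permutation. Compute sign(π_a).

+1

Orbit of 43 under x↦19x: [43, 1, 19, 4, 25, 16, 49]… (length divides ord_51(19)).
The orbit structure of x ↦ 19x mod 51: 9 orbits of sizes [8, 8, 8, 8, 8, 8, 1, 1, 1].
9 cycles on 51: each ℓ→(−1)^(ℓ−1), product (−1)^42 = +1.
Via Zolotarev, sign(π_{19}) = (19|51) = +1.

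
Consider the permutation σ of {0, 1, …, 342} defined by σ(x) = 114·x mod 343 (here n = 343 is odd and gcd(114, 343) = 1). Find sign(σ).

+1

Start at x=18: 18 → 337 → 2 → 228 → 267 → 254 → 144 → … (one orbit).
Cycle lengths of π_114 on ℤ/343ℤ: [147, 147, 21, 21, 3, 3, 1]; 7 cycles in total.
7 cycles on 343: each ℓ→(−1)^(ℓ−1), product (−1)^336 = +1.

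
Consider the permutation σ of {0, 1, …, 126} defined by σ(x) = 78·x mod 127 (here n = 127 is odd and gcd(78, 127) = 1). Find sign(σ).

Trace 3: π^k(3) = [3, 107, 91, 113, 51, 41, 23] for k=0..6.
π_78 has 2 disjoint cycles with lengths [126, 1] on {0,…,126}.
n − c = 127 − 2 = 125; sign = (−1)^125 = -1.

-1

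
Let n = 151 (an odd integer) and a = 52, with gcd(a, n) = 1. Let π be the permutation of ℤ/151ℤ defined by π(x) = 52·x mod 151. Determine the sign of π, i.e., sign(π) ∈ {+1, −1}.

Trace 94: π^k(94) = [94, 56, 43, 122, 2, 104, 123] for k=0..6.
The orbit structure of x ↦ 52x mod 151: 2 orbits of sizes [150, 1].
151 − 2 = 149 transpositions; sign(π) = (−1)^149 = -1.

-1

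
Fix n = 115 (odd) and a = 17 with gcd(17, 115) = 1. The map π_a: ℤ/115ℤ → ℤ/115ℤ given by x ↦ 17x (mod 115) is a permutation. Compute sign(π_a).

Orbit of 113 under x↦17x: [113, 81, 112, 64, 53, 96, 22]… (length divides ord_115(17)).
π_17 has 5 disjoint cycles with lengths [44, 44, 22, 4, 1] on {0,…,114}.
115 − 5 = 110 transpositions; sign(π) = (−1)^110 = +1.
The Jacobi symbol (17|115) = +1 (Zolotarev) agrees.

+1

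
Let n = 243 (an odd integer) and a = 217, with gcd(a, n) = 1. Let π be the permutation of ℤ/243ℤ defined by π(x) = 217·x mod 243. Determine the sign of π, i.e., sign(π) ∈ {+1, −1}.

Orbit of 82 under x↦217x: [82, 55, 28, 1, 217, 190, 163]… (length divides ord_243(217)).
The orbit structure of x ↦ 217x mod 243: 63 orbits of sizes [9, 9, 9, 9, 9, 9, 9, 9, 9, 9, 9, 9, 9, 9, 9, 9, 9, 9, 3, 3, 3, 3, 3, 3, 3, 3, 3, 3, 3, 3, 3, 3, 3, 3, 3, 3, 1, 1, 1, 1, 1, 1, 1, 1, 1, 1, 1, 1, 1, 1, 1, 1, 1, 1, 1, 1, 1, 1, 1, 1, 1, 1, 1].
sign(π) = (−1)^{n − #cycles} = (−1)^{243−63} = (−1)^180 = +1.
Zolotarev: (217|243) = +1, matching the cycle-count sign.

+1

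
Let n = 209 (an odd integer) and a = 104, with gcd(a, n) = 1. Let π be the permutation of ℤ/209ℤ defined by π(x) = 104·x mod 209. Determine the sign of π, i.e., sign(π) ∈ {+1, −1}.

+1

Orbit of 100 under x↦104x: [100, 159, 25, 92, 163, 23, 93]… (length divides ord_209(104)).
The orbit structure of x ↦ 104x mod 209: 9 orbits of sizes [45, 45, 45, 45, 9, 9, 5, 5, 1].
sign(π) = (−1)^{n − #cycles} = (−1)^{209−9} = (−1)^200 = +1.
(104|209)_J = +1 (Zolotarev's lemma cross-check).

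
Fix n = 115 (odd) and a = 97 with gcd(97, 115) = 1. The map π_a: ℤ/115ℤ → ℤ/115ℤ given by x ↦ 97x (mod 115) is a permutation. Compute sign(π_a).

+1

Start at x=37: 37 → 24 → 28 → 71 → 102 → 4 → 43 → … (one orbit).
Decompose π into cycles: lengths [44, 44, 22, 4, 1] (5 cycles, including the fixed point 0).
115 − 5 = 110 transpositions; sign(π) = (−1)^110 = +1.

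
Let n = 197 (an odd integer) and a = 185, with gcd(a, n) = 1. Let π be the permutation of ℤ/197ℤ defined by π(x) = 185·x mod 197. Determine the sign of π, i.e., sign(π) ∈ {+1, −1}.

Start at x=83: 83 → 186 → 132 → 189 → 96 → 30 → 34 → … (one orbit).
2 cycles of lengths [196, 1].
sign(π) = (−1)^{n − #cycles} = (−1)^{197−2} = (−1)^195 = -1.

-1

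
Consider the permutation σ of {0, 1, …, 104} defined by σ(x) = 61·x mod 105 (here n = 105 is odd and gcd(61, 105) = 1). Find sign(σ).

Orbit of 46 under x↦61x: [46, 76, 16, 31, 1, 61]… (length divides ord_105(61)).
Cycle type of π: 6×15 + 1×15; total 30 cycles.
sign(π) = (−1)^{n − #cycles} = (−1)^{105−30} = (−1)^75 = -1.

-1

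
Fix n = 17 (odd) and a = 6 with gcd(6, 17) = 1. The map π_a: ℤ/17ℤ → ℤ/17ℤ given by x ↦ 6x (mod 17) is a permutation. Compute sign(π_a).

Start at x=7: 7 → 8 → 14 → 16 → 11 → 15 → 5 → … (one orbit).
Cycle type of π: 16 + 1; total 2 cycles.
17 − 2 = 15 transpositions; sign(π) = (−1)^15 = -1.
The Jacobi symbol (6|17) = -1 (Zolotarev) agrees.

-1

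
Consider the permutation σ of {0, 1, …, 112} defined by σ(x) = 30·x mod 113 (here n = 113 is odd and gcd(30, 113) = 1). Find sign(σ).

Orbit of 49 under x↦30x: [49, 1, 30, 109, 106, 16, 28]… (length divides ord_113(30)).
Cycle lengths of π_30 on ℤ/113ℤ: [7, 7, 7, 7, 7, 7, 7, 7, 7, 7, 7, 7, 7, 7, 7, 7, 1]; 17 cycles in total.
n − c = 113 − 17 = 96; sign = (−1)^96 = +1.
Zolotarev: (30|113) = +1, matching the cycle-count sign.

+1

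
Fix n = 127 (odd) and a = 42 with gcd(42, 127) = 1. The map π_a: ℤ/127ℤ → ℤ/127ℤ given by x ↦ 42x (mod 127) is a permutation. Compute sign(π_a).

Orbit of 60 under x↦42x: [60, 107, 49, 26, 76, 17, 79]… (length divides ord_127(42)).
Cycle lengths of π_42 on ℤ/127ℤ: [63, 63, 1]; 3 cycles in total.
Σ(ℓ_i−1) = 127−3 = 124; sign = (−1)^124 = +1.

+1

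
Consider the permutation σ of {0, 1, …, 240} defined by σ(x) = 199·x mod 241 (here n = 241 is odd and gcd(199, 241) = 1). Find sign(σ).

-1

Start at x=173: 173 → 205 → 66 → 120 → 21 → 82 → 171 → … (one orbit).
2 cycles of lengths [240, 1].
Σ(ℓ_i−1) = 241−2 = 239; sign = (−1)^239 = -1.
The Jacobi symbol (199|241) = -1 (Zolotarev) agrees.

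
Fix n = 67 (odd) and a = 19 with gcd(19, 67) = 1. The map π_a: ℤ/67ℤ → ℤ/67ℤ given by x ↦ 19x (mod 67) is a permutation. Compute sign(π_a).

+1

Trace 4: π^k(4) = [4, 9, 37, 33, 24, 54, 21] for k=0..6.
Cycle type of π: 33×2 + 1; total 3 cycles.
sign(π) = (−1)^{n − #cycles} = (−1)^{67−3} = (−1)^64 = +1.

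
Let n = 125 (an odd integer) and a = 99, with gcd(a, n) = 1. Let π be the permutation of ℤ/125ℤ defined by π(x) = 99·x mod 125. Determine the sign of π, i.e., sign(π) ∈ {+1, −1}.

+1

Orbit of 76 under x↦99x: [76, 24, 1, 99, 51, 49, 101]… (length divides ord_125(99)).
The orbit structure of x ↦ 99x mod 125: 23 orbits of sizes [10, 10, 10, 10, 10, 10, 10, 10, 10, 10, 2, 2, 2, 2, 2, 2, 2, 2, 2, 2, 2, 2, 1].
Σ(ℓ_i−1) = 125−23 = 102; sign = (−1)^102 = +1.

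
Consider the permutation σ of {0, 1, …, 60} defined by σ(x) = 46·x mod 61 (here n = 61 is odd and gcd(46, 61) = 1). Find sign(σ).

+1

Start at x=34: 34 → 39 → 25 → 52 → 13 → 49 → 58 → … (one orbit).
Cycle lengths of π_46 on ℤ/61ℤ: [30, 30, 1]; 3 cycles in total.
With 3 cycles on 61 points, sign = (−1)^{61−3} = +1.
The Jacobi symbol (46|61) = +1 (Zolotarev) agrees.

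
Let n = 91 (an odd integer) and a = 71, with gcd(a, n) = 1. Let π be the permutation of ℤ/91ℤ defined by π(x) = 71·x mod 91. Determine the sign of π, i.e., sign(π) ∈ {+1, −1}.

Trace 36: π^k(36) = [36, 8, 22, 15, 64, 85, 29] for k=0..6.
π_71 has 14 disjoint cycles with lengths [12, 12, 12, 12, 12, 12, 12, 1, 1, 1, 1, 1, 1, 1] on {0,…,90}.
sign(π) = (−1)^{n − #cycles} = (−1)^{91−14} = (−1)^77 = -1.
Check: (71/91) = -1 by Zolotarev.

-1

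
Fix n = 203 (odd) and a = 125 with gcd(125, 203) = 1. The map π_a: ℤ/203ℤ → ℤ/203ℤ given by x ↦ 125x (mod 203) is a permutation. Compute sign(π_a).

Orbit of 167 under x↦125x: [167, 169, 13, 1, 125, 197, 62]… (length divides ord_203(125)).
18 cycles of lengths [14, 14, 14, 14, 14, 14, 14, 14, 14, 14, 14, 14, 14, 14, 2, 2, 2, 1].
Σ(ℓ_i−1) = 203−18 = 185; sign = (−1)^185 = -1.

-1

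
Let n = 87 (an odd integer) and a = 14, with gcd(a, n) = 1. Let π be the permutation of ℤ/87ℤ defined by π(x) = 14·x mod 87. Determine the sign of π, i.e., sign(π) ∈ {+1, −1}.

+1

Trace 14: π^k(14) = [14, 22, 47, 49, 77, 34, 41] for k=0..6.
5 cycles of lengths [28, 28, 28, 2, 1].
Σ(ℓ_i−1) = 87−5 = 82; sign = (−1)^82 = +1.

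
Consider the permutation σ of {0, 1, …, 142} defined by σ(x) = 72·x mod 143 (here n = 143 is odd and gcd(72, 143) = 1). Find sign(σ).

Start at x=100: 100 → 50 → 25 → 84 → 42 → 21 → 82 → … (one orbit).
π_72 has 5 disjoint cycles with lengths [60, 60, 12, 10, 1] on {0,…,142}.
143 − 5 = 138 transpositions; sign(π) = (−1)^138 = +1.
The Jacobi symbol (72|143) = +1 (Zolotarev) agrees.

+1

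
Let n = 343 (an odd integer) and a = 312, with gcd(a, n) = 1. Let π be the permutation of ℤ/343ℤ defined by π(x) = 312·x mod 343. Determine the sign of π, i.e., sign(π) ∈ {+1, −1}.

+1

Start at x=324: 324 → 246 → 263 → 79 → 295 → 116 → 177 → … (one orbit).
The orbit structure of x ↦ 312x mod 343: 31 orbits of sizes [21, 21, 21, 21, 21, 21, 21, 21, 21, 21, 21, 21, 21, 21, 3, 3, 3, 3, 3, 3, 3, 3, 3, 3, 3, 3, 3, 3, 3, 3, 1].
Σ(ℓ_i−1) = 343−31 = 312; sign = (−1)^312 = +1.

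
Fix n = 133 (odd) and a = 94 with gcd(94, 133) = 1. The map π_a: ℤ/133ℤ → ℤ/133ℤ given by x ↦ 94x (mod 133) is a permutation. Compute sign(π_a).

+1

Orbit of 1 under x↦94x: [1, 94, 58, 132, 39, 75]… (length divides ord_133(94)).
Decompose π into cycles: lengths [6, 6, 6, 6, 6, 6, 6, 6, 6, 6, 6, 6, 6, 6, 6, 6, 6, 6, 6, 2, 2, 2, 2, 2, 2, 2, 2, 2, 1] (29 cycles, including the fixed point 0).
With 29 cycles on 133 points, sign = (−1)^{133−29} = +1.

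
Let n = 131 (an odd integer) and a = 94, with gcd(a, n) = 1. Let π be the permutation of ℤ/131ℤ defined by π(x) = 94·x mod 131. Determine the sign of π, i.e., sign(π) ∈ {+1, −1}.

+1

Trace 39: π^k(39) = [39, 129, 74, 13, 43, 112, 48] for k=0..6.
Decompose π into cycles: lengths [65, 65, 1] (3 cycles, including the fixed point 0).
3 cycles on 131: each ℓ→(−1)^(ℓ−1), product (−1)^128 = +1.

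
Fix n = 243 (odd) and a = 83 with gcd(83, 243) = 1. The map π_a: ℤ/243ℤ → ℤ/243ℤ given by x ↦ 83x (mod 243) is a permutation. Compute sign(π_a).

Trace 193: π^k(193) = [193, 224, 124, 86, 91, 20, 202] for k=0..6.
Cycle lengths of π_83 on ℤ/243ℤ: [162, 54, 18, 6, 2, 1]; 6 cycles in total.
sign(π) = (−1)^{n − #cycles} = (−1)^{243−6} = (−1)^237 = -1.

-1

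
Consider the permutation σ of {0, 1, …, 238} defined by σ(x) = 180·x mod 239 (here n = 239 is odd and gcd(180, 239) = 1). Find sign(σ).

+1

Orbit of 127 under x↦180x: [127, 155, 176, 132, 99, 134, 220]… (length divides ord_239(180)).
π_180 has 3 disjoint cycles with lengths [119, 119, 1] on {0,…,238}.
Σ(ℓ_i−1) = 239−3 = 236; sign = (−1)^236 = +1.
(180|239)_J = +1 (Zolotarev's lemma cross-check).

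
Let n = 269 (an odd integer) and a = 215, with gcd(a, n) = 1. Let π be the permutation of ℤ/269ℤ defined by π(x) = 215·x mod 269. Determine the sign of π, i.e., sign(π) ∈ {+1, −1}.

+1

Trace 204: π^k(204) = [204, 13, 105, 248, 58, 96, 196] for k=0..6.
Cycle lengths of π_215 on ℤ/269ℤ: [134, 134, 1]; 3 cycles in total.
3 cycles on 269: each ℓ→(−1)^(ℓ−1), product (−1)^266 = +1.
(215|269)_J = +1 (Zolotarev's lemma cross-check).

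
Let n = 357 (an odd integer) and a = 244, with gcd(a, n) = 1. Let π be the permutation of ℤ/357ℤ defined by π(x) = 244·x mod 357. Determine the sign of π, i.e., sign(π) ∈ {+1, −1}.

+1

Trace 181: π^k(181) = [181, 253, 328, 64, 265, 43, 139] for k=0..6.
π_244 has 33 disjoint cycles with lengths [16, 16, 16, 16, 16, 16, 16, 16, 16, 16, 16, 16, 16, 16, 16, 16, 16, 16, 16, 16, 16, 2, 2, 2, 2, 2, 2, 2, 2, 2, 1, 1, 1] on {0,…,356}.
Σ(ℓ_i−1) = 357−33 = 324; sign = (−1)^324 = +1.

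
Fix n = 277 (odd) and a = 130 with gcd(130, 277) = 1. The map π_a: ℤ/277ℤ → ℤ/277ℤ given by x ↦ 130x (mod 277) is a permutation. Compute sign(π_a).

+1

Trace 249: π^k(249) = [249, 238, 193, 160, 25, 203, 75] for k=0..6.
Cycle type of π: 138×2 + 1; total 3 cycles.
Σ(ℓ_i−1) = 277−3 = 274; sign = (−1)^274 = +1.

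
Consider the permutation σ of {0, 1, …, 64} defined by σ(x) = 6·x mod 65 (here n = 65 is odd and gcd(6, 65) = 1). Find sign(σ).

Start at x=51: 51 → 46 → 16 → 31 → 56 → 11 → 1 → … (one orbit).
10 cycles of lengths [12, 12, 12, 12, 12, 1, 1, 1, 1, 1].
n − c = 65 − 10 = 55; sign = (−1)^55 = -1.

-1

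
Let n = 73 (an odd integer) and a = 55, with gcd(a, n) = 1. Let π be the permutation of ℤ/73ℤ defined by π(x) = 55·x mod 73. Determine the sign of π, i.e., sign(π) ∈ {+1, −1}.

+1

Orbit of 4 under x↦55x: [4, 1, 55, 32, 8, 2, 37]… (length divides ord_73(55)).
9 cycles of lengths [9, 9, 9, 9, 9, 9, 9, 9, 1].
n − c = 73 − 9 = 64; sign = (−1)^64 = +1.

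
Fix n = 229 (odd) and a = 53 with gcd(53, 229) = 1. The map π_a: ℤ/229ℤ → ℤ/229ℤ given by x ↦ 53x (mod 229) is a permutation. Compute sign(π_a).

+1

Orbit of 57 under x↦53x: [57, 44, 42, 165, 43, 218, 104]… (length divides ord_229(53)).
Cycle lengths of π_53 on ℤ/229ℤ: [19, 19, 19, 19, 19, 19, 19, 19, 19, 19, 19, 19, 1]; 13 cycles in total.
229 − 13 = 216 transpositions; sign(π) = (−1)^216 = +1.
Zolotarev: (53|229) = +1, matching the cycle-count sign.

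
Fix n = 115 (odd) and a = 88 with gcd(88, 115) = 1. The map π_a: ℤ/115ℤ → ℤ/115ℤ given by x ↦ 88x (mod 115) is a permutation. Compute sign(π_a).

+1

Start at x=102: 102 → 6 → 68 → 4 → 7 → 41 → 43 → … (one orbit).
Cycle lengths of π_88 on ℤ/115ℤ: [44, 44, 22, 4, 1]; 5 cycles in total.
5 cycles on 115: each ℓ→(−1)^(ℓ−1), product (−1)^110 = +1.
The Jacobi symbol (88|115) = +1 (Zolotarev) agrees.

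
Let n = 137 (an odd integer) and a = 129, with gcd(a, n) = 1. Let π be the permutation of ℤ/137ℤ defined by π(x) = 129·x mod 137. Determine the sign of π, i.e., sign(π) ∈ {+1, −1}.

Orbit of 16 under x↦129x: [16, 9, 65, 28, 50, 11, 49]… (length divides ord_137(129)).
Decompose π into cycles: lengths [68, 68, 1] (3 cycles, including the fixed point 0).
sign(π) = (−1)^{n − #cycles} = (−1)^{137−3} = (−1)^134 = +1.

+1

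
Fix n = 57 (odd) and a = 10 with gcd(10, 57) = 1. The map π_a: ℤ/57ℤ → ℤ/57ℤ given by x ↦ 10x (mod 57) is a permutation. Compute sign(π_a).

-1

Start at x=55: 55 → 37 → 28 → 52 → 7 → 13 → 16 → … (one orbit).
Decompose π into cycles: lengths [18, 18, 18, 1, 1, 1] (6 cycles, including the fixed point 0).
57 − 6 = 51 transpositions; sign(π) = (−1)^51 = -1.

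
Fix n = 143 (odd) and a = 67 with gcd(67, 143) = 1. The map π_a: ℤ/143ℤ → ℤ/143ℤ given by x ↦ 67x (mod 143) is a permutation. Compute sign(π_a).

-1

Start at x=56: 56 → 34 → 133 → 45 → 12 → 89 → 100 → … (one orbit).
Decompose π into cycles: lengths [12, 12, 12, 12, 12, 12, 12, 12, 12, 12, 12, 1, 1, 1, 1, 1, 1, 1, 1, 1, 1, 1] (22 cycles, including the fixed point 0).
22 cycles on 143: each ℓ→(−1)^(ℓ−1), product (−1)^121 = -1.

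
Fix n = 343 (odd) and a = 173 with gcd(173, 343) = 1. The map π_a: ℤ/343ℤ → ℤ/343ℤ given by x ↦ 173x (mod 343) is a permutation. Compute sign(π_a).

-1

Orbit of 318 under x↦173x: [318, 134, 201, 130, 195, 121, 10]… (length divides ord_343(173)).
Decompose π into cycles: lengths [294, 42, 6, 1] (4 cycles, including the fixed point 0).
sign(π) = (−1)^{n − #cycles} = (−1)^{343−4} = (−1)^339 = -1.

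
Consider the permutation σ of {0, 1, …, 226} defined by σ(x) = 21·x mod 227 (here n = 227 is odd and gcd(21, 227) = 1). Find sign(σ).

+1

Trace 10: π^k(10) = [10, 210, 97, 221, 101, 78, 49] for k=0..6.
Decompose π into cycles: lengths [113, 113, 1] (3 cycles, including the fixed point 0).
n − c = 227 − 3 = 224; sign = (−1)^224 = +1.
Check: (21/227) = +1 by Zolotarev.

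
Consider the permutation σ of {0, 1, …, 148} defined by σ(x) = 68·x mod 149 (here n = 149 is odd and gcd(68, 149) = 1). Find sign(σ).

Orbit of 118 under x↦68x: [118, 127, 143, 39, 119, 46, 148]… (length divides ord_149(68)).
3 cycles of lengths [74, 74, 1].
149 − 3 = 146 transpositions; sign(π) = (−1)^146 = +1.
Check: (68/149) = +1 by Zolotarev.

+1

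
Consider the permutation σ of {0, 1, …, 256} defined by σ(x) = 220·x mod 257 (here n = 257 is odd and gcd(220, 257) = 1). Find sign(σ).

-1

Start at x=227: 227 → 82 → 50 → 206 → 88 → 85 → 196 → … (one orbit).
Decompose π into cycles: lengths [256, 1] (2 cycles, including the fixed point 0).
n − c = 257 − 2 = 255; sign = (−1)^255 = -1.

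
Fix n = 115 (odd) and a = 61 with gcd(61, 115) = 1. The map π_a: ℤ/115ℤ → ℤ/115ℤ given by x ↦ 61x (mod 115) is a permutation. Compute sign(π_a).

-1

Trace 31: π^k(31) = [31, 51, 6, 21, 16, 56, 81] for k=0..6.
Cycle lengths of π_61 on ℤ/115ℤ: [22, 22, 22, 22, 22, 1, 1, 1, 1, 1]; 10 cycles in total.
115 − 10 = 105 transpositions; sign(π) = (−1)^105 = -1.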